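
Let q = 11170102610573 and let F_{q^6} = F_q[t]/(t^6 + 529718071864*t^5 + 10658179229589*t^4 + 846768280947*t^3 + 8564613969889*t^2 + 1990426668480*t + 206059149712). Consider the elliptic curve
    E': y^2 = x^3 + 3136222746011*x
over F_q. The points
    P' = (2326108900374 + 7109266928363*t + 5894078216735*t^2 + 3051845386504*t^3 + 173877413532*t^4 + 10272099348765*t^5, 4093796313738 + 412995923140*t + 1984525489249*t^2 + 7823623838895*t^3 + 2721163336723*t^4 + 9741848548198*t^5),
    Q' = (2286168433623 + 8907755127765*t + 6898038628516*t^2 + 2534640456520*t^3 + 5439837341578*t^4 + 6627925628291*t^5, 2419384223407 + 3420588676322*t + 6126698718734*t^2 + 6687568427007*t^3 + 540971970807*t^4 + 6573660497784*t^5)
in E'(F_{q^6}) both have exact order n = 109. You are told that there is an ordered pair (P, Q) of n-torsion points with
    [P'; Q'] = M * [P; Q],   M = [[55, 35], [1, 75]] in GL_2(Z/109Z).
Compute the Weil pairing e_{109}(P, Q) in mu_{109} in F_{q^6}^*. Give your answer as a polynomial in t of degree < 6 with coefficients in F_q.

8941038348377 + 11011053149645*t + 4168309347860*t^2 + 1616024706548*t^3 + 3414106634003*t^4 + 10772534159056*t^5

Since e_{109}(P,P)=e_{109}(Q,Q)=1 and e_{109}(Q,P)=e_{109}(P,Q)^{-1}, expanding e_{109}(55*P + 35*Q,1*P + 75*Q) leaves e(P,Q)^det(M).
55*75 - 35*1 = 4090; reduced mod 109: det = 57, inverse 44.
7-bit Miller (1101101) on E'/F_{11170102610573} with a'=3136222746011, b'=0: accumulate tangent/chord ratios at Q'+S and P'+S'.
e_{109}(P',Q') = 10299193554581 + 9787242768221*t + 9533656060931*t^2 + 10562921568907*t^3 + 3784018041082*t^4 + 3969611515116*t^5.
Finally e_{109}(P,Q) = 8941038348377 + 11011053149645*t + 4168309347860*t^2 + 1616024706548*t^3 + 3414106634003*t^4 + 10772534159056*t^5.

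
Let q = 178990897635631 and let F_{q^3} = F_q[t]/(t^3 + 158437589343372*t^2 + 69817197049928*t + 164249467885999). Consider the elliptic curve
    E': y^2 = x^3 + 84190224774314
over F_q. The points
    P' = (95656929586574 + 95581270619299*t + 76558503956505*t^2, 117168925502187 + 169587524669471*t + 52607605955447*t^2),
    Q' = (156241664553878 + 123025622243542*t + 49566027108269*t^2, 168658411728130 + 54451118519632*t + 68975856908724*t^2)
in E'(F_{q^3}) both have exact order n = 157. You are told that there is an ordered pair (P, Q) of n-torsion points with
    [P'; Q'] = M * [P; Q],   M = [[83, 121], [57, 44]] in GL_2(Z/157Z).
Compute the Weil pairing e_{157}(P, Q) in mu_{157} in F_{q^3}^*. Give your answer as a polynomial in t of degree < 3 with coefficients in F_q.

157248628515631 + 126735208664203*t + 136934702034694*t^2

e_{157}(aP+bQ,cP+dQ) = e_{157}(P,Q)^(ad-bc); with (a,b,c,d)=(83,121,57,44) this gives the det-157 law.
Inverting 52 mod 157: 154. Thus e_{157}(P,Q) = e(P',Q')^{154}.
Run Miller on y^2=x^3+84190224774314 over F_{178990897635631}: ladder 10011101 (8 bits); e = f_P(D_Q)/f_Q(D_P).
Result: e(P',Q') = 155467221246551 + 100040047638878*t + 68751209073964*t^2.
e_{157}(P,Q) = (155467221246551 + 100040047638878*t + 68751209073964*t^2)^{154} = 157248628515631 + 126735208664203*t + 136934702034694*t^2.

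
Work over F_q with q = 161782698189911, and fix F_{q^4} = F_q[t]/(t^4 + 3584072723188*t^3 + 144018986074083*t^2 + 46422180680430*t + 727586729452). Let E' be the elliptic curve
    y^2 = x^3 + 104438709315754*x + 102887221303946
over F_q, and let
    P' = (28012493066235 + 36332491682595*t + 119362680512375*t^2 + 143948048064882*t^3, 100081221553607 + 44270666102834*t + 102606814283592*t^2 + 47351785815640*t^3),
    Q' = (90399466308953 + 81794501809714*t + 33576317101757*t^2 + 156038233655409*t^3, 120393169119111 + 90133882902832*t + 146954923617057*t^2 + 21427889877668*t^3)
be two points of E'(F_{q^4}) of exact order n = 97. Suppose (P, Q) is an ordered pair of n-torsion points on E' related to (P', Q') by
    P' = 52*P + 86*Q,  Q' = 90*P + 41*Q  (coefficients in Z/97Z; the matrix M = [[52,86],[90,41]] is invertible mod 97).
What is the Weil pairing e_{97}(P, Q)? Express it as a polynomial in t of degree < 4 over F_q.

Since e_{97}(P,P)=e_{97}(Q,Q)=1 and e_{97}(Q,P)=e_{97}(P,Q)^{-1}, expanding e_{97}(52*P + 86*Q,90*P + 41*Q) leaves e(P,Q)^det(M).
So e_{97}(P,Q) = e_{97}(P',Q')^{27}, since 18*27 = 1 mod 97.
Miller loop for e_{97} over F_{161782698189911^4}: bits of 97 = 1100001; 6 double steps + 2 add steps, l/v at each.
So e_{97}(P',Q') = 108598459769225 + 124155873557116*t + 26835229163127*t^2 + 61147503002509*t^3.
Raise to 27: e(P,Q) = 21191638608461 + 47211301920764*t + 111787977254664*t^2 + 124251263521897*t^3 in mu_{97}.

21191638608461 + 47211301920764*t + 111787977254664*t^2 + 124251263521897*t^3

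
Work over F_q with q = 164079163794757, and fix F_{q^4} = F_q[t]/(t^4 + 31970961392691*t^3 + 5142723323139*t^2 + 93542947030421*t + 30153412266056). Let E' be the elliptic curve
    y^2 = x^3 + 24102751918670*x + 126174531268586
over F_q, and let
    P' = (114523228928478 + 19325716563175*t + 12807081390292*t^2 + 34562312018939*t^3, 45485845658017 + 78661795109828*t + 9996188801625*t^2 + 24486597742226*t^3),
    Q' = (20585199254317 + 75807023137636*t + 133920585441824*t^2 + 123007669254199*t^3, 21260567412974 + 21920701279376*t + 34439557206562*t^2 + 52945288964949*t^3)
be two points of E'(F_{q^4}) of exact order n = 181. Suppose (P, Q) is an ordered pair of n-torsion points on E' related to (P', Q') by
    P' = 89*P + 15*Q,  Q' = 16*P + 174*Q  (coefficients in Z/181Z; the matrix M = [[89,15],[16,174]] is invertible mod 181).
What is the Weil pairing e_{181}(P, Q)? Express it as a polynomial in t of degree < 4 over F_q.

67844781910784 + 163980801186426*t + 132101948884923*t^2 + 134646423284004*t^3

Alternating bilinearity on E[181] (values in mu_{181} in F_{164079163794757^4}) gives e(P',Q') = e(P,Q)^det(M).
det(M) mod 181 = 42; its inverse in (Z/181)^* is 125 (check: 42*125 mod 181 = 1).
8-bit Miller (10110101) on E'/F_{164079163794757} with a'=24102751918670, b'=126174531268586: accumulate tangent/chord ratios at Q'+S and P'+S'.
f_P(D_Q)/f_Q(D_P) = 77824419302341 + 120146276883802*t + 143765564240380*t^2 + 128972233732805*t^3.
Raise to 125: e(P,Q) = 67844781910784 + 163980801186426*t + 132101948884923*t^2 + 134646423284004*t^3 in mu_{181}.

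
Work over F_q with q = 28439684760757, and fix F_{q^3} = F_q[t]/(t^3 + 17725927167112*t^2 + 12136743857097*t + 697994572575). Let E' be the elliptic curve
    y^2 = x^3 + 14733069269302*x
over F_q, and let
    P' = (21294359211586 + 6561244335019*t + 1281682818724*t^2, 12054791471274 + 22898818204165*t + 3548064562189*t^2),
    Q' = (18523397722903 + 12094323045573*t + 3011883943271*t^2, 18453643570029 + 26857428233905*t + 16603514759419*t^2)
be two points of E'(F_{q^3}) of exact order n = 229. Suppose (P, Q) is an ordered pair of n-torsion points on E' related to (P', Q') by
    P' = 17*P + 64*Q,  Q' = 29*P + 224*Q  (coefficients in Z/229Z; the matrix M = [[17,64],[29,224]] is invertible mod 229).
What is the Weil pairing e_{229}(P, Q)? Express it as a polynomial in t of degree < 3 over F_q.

18332917960401 + 22021227506082*t + 4685624869702*t^2

Since e_{229}(P,P)=e_{229}(Q,Q)=1 and e_{229}(Q,P)=e_{229}(P,Q)^{-1}, expanding e_{229}(17*P + 64*Q,29*P + 224*Q) leaves e(P,Q)^det(M).
Hence e(P,Q) = e(P',Q')^{21} where 21 = 120^{-1} mod 229.
n = 229 = (11100101)_2 (8 bits, wt 5); accumulate f_{229,P'}(Q'+S)/f_{229,P'}(S) along the 7-step ladder.
f_P(D_Q)/f_Q(D_P) = 24386219909496 + 4819003496357*t + 8993067100714*t^2.
(24386219909496 + 4819003496357*t + 8993067100714*t^2)^{21} mod (28439684760757,f) = 18332917960401 + 22021227506082*t + 4685624869702*t^2.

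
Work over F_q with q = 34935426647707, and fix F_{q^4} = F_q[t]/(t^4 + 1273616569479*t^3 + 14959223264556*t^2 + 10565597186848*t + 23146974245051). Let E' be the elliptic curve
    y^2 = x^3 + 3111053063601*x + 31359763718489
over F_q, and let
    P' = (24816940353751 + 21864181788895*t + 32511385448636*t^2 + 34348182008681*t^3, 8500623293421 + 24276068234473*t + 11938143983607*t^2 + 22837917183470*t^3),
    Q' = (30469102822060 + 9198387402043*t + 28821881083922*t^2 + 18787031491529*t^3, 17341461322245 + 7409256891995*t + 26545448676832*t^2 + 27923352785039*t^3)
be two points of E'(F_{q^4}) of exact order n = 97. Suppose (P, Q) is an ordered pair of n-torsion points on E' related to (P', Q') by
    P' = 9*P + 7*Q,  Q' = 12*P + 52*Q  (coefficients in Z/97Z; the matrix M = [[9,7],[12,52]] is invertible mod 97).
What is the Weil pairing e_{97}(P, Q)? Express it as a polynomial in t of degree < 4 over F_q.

Since e_{97}(P,P)=e_{97}(Q,Q)=1 and e_{97}(Q,P)=e_{97}(P,Q)^{-1}, expanding e_{97}(9*P + 7*Q,12*P + 52*Q) leaves e(P,Q)^det(M).
9*52 - 7*12 = 384; reduced mod 97: det = 93, inverse 24.
Run Miller on y^2=x^3+3111053063601*x+31359763718489 over F_{34935426647707}: ladder 1100001 (7 bits); e = f_P(D_Q)/f_Q(D_P).
f_P(D_Q)/f_Q(D_P) = 31262780912185 + 12651928097029*t + 30342443274748*t^2 + 20862990835249*t^3.
e_{97}(P,Q) = (31262780912185 + 12651928097029*t + 30342443274748*t^2 + 20862990835249*t^3)^{24} = 28571048107669 + 19853372139971*t + 20817637326751*t^2 + 30373446258817*t^3.

28571048107669 + 19853372139971*t + 20817637326751*t^2 + 30373446258817*t^3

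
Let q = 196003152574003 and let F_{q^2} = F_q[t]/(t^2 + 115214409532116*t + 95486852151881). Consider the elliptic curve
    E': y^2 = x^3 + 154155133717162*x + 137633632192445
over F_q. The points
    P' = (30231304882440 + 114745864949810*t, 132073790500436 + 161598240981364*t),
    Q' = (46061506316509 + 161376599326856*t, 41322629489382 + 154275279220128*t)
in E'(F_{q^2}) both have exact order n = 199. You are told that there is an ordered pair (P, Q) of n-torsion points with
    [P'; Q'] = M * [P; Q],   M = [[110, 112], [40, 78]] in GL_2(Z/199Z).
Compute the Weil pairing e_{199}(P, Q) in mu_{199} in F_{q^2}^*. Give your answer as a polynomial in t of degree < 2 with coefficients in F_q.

130596745545759 + 187596719611905*t

Under M = [[110,112],[40,78]] in GL_2(Z/199), e_{199}(P',Q') = e_{199}(P,Q)^(110*78-112*40 mod 199).
Hence e(P,Q) = e(P',Q')^{68} where 68 = 120^{-1} mod 199.
Double-and-add over 11000111: 8-1 doublings, 5-1 additions; each step l_{T,T}/v_{2T} or l_{T,P'}/v at Q'+S for random S.
Miller gives e_{199}(P',Q') = 145811762430281 + 185547114729152*t in F_{196003152574003^2}.
Finally e_{199}(P,Q) = 130596745545759 + 187596719611905*t.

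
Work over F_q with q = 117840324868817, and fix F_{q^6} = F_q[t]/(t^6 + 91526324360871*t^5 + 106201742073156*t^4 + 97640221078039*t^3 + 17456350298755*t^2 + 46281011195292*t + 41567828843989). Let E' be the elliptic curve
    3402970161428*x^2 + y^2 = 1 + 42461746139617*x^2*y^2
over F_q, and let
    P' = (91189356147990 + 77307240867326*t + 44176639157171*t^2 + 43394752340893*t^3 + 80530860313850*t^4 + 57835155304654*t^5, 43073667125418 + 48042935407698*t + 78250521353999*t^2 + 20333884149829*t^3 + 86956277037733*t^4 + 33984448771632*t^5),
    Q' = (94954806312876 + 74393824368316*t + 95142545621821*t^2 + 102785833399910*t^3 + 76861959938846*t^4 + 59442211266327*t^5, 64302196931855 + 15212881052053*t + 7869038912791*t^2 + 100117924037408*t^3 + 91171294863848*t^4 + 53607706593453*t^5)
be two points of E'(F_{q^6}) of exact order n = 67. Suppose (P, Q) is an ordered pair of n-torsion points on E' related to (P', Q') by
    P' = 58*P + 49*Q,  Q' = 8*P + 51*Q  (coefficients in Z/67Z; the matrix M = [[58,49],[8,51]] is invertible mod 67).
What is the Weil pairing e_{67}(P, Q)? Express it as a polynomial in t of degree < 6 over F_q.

32393240150699 + 23142757759101*t + 9476348224957*t^2 + 47979939928890*t^3 + 107000987441734*t^4 + 66666168680500*t^5

e_{67}(aP+bQ,cP+dQ) = e_{67}(P,Q)^(ad-bc); with (a,b,c,d)=(58,49,8,51) this gives the det-67 law.
det M = 58*51 - 49*8 = 2566 = 20 (mod 67); 20^{-1} = 57 (mod 67).
Edwards a_E,d_E -> Montgomery A=74511973368422,B=17665063756523 -> Weierstrass 14646642381963,70671185451378 via alpha=66564281817916,beta=19695387222657.
Run Miller on y^2=x^3+14646642381963*x+70671185451378 over F_{117840324868817}: ladder 1000011 (7 bits); e = f_P(D_Q)/f_Q(D_P).
Miller gives e_{67}(P',Q') = 65189243430424 + 169626885556*t + 11543557514626*t^2 + 37113886539607*t^3 + 28758465378598*t^4 + 17647825568343*t^5 in F_{117840324868817^6}.
Finally e_{67}(P,Q) = 32393240150699 + 23142757759101*t + 9476348224957*t^2 + 47979939928890*t^3 + 107000987441734*t^4 + 66666168680500*t^5.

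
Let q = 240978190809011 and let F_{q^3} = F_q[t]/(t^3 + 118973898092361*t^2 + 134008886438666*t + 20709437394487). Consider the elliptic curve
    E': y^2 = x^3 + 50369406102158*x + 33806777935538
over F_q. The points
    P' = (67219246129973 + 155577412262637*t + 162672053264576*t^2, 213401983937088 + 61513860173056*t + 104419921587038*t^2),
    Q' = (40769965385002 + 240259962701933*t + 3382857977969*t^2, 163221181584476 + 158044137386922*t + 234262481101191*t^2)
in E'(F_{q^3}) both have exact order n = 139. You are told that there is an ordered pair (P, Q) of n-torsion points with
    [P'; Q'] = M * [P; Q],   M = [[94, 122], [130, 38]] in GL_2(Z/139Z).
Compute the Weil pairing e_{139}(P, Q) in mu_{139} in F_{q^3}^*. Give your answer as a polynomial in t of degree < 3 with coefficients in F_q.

Alternating bilinearity on E[139] (values in mu_{139} in F_{240978190809011^3}) gives e(P',Q') = e(P,Q)^det(M).
Inverting 83 mod 139: 67. Thus e_{139}(P,Q) = e(P',Q')^{67}.
8-bit Miller (10001011) on E'/F_{240978190809011} with a'=50369406102158, b'=33806777935538: accumulate tangent/chord ratios at Q'+S and P'+S'.
The quotient is 151520348860753 + 132218024524561*t + 189111156788262*t^2.
Hence e(P,Q) = 76550035822154 + 1730048186956*t + 909820522409*t^2 in F_{240978190809011^3}^*.

76550035822154 + 1730048186956*t + 909820522409*t^2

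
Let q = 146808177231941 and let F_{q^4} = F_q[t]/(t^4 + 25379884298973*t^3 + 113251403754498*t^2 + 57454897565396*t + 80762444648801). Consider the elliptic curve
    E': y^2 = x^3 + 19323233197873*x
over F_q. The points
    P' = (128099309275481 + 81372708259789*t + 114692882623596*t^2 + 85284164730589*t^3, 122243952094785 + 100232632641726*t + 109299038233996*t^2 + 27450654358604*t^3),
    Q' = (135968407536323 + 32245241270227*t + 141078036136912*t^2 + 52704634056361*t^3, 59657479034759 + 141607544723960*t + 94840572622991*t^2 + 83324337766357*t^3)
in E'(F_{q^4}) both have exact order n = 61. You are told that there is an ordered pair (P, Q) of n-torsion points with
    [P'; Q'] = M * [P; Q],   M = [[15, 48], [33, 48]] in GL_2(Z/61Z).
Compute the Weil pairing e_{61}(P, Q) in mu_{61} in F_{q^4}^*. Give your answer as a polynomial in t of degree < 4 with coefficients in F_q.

140326087233149 + 120791178803939*t + 138737597245071*t^2 + 132369118069820*t^3

Since e_{61}(P,P)=e_{61}(Q,Q)=1 and e_{61}(Q,P)=e_{61}(P,Q)^{-1}, expanding e_{61}(15*P + 48*Q,33*P + 48*Q) leaves e(P,Q)^det(M).
det(M) mod 61 = 51; its inverse in (Z/61)^* is 6 (check: 51*6 mod 61 = 1).
Miller loop for e_{61} over F_{146808177231941^4}: bits of 61 = 111101; 5 double steps + 4 add steps, l/v at each.
e_{61}(P',Q') = 43481053474917 + 31108897826483*t + 67465182696526*t^2 + 839174637573*t^3.
(43481053474917 + 31108897826483*t + 67465182696526*t^2 + 839174637573*t^3)^{6} mod (146808177231941,f) = 140326087233149 + 120791178803939*t + 138737597245071*t^2 + 132369118069820*t^3.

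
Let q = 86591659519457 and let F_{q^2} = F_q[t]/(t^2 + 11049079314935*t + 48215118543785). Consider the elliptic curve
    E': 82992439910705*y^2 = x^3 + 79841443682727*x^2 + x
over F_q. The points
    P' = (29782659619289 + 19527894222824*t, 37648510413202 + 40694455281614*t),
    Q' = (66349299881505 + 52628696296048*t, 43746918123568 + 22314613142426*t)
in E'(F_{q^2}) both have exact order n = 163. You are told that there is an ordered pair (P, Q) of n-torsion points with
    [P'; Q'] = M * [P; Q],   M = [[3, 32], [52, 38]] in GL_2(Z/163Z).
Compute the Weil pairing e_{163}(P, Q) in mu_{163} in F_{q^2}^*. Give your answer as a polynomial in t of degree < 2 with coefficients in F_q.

42461740762700 + 45990672128488*t

Under M = [[3,32],[52,38]] in GL_2(Z/163), e_{163}(P',Q') = e_{163}(P,Q)^(3*38-32*52 mod 163).
det(M) mod 163 = 80; its inverse in (Z/163)^* is 108 (check: 80*108 mod 163 = 1).
(x,y)|->(7257944581707x+49789647057326,7257944581707y) sends E' to y^2=x^3+82727855174161*x+76148697917084.
Miller loop for e_{163} over F_{86591659519457^2}: bits of 163 = 10100011; 7 double steps + 3 add steps, l/v at each.
The quotient is 10027773337023 + 49091491490710*t.
e_{163}(P,Q) = (10027773337023 + 49091491490710*t)^{108} = 42461740762700 + 45990672128488*t.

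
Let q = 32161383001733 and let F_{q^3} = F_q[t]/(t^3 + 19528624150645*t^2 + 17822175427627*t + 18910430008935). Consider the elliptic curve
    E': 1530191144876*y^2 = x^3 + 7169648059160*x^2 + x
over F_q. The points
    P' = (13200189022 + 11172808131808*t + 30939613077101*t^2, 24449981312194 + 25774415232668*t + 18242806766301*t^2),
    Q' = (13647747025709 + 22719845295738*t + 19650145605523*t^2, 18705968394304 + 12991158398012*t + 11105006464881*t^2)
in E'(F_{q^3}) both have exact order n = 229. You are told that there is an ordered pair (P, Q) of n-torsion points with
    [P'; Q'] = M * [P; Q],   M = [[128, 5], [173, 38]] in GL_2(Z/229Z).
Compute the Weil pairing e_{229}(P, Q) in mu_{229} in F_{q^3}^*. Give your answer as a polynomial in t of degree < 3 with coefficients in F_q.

Under M = [[128,5],[173,38]] in GL_2(Z/229), e_{229}(P',Q') = e_{229}(P,Q)^(128*38-5*173 mod 229).
det(M) mod 229 = 106; its inverse in (Z/229)^* is 175 (check: 106*175 mod 229 = 1).
Montgomery->Weierstrass: x_W = 9636406517339*x+23074707739006, y_W=9636406517339*y on F_{32161383001733}; lands on y^2=x^3+25323430594809*x+716232746441.
Double-and-add over 11100101: 8-1 doublings, 5-1 additions; each step l_{T,T}/v_{2T} or l_{T,P'}/v at Q'+S for random S.
Miller gives e_{229}(P',Q') = 167571924128 + 5667612954029*t + 6309266409173*t^2 in F_{32161383001733^3}.
Raise to 175: e(P,Q) = 7372448590852 + 11616572907607*t + 12151191845576*t^2 in mu_{229}.

7372448590852 + 11616572907607*t + 12151191845576*t^2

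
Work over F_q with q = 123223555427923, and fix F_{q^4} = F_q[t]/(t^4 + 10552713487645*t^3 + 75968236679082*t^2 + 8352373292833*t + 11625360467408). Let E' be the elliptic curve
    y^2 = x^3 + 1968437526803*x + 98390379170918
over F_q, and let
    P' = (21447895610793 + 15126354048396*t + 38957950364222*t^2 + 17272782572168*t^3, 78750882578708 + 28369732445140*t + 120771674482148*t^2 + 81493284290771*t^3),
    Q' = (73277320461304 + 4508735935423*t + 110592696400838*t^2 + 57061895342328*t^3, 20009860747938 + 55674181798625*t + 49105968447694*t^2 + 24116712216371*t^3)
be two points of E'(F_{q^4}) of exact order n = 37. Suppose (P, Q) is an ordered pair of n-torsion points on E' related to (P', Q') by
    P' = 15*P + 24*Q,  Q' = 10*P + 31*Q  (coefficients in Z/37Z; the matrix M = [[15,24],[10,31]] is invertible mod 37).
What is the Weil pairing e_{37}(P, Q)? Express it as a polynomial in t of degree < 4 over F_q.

e_{37}(aP+bQ,cP+dQ) = e_{37}(P,Q)^(ad-bc); with (a,b,c,d)=(15,24,10,31) this gives the det-37 law.
det(M) mod 37 = 3; its inverse in (Z/37)^* is 25 (check: 3*25 mod 37 = 1).
Miller loop for e_{37} over F_{123223555427923^4}: bits of 37 = 100101; 5 double steps + 2 add steps, l/v at each.
e_{37}(P',Q') = 69495640061409 + 88537753754383*t + 85792911501731*t^2 + 27720499714573*t^3.
Finally e_{37}(P,Q) = 45516077067263 + 4838412230169*t + 119629590391193*t^2 + 35983725072650*t^3.

45516077067263 + 4838412230169*t + 119629590391193*t^2 + 35983725072650*t^3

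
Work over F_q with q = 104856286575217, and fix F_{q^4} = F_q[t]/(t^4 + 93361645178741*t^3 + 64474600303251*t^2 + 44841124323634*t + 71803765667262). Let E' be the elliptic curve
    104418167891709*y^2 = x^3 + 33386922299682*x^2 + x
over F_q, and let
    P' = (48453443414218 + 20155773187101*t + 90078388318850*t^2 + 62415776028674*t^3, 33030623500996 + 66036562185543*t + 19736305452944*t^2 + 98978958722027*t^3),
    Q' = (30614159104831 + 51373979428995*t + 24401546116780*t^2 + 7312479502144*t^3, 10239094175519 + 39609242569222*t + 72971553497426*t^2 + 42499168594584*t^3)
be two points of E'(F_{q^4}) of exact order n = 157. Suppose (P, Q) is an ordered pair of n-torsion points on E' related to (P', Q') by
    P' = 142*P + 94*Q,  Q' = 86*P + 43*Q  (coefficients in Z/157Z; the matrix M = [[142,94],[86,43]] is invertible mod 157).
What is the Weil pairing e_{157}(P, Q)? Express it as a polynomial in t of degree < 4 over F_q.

Alternating bilinearity on E[157] (values in mu_{157} in F_{104856286575217^4}) gives e(P',Q') = e(P,Q)^det(M).
Inverting 63 mod 157: 5. Thus e_{157}(P,Q) = e(P',Q')^{5}.
Undo Montgomery via alpha=81104215442328, beta=4018890584535: (a',b')=(0,3342105990264) over F_{104856286575217}.
8-bit Miller (10011101) on E'/F_{104856286575217} with a'=0, b'=3342105990264: accumulate tangent/chord ratios at Q'+S and P'+S'.
e_{157}(P',Q') = 60686972321992 + 22676323794243*t + 28190921819174*t^2 + 100473073227022*t^3.
(60686972321992 + 22676323794243*t + 28190921819174*t^2 + 100473073227022*t^3)^{5} mod (104856286575217,f) = 14622590739081 + 84360660922826*t + 9799607005351*t^2 + 85353101070243*t^3.

14622590739081 + 84360660922826*t + 9799607005351*t^2 + 85353101070243*t^3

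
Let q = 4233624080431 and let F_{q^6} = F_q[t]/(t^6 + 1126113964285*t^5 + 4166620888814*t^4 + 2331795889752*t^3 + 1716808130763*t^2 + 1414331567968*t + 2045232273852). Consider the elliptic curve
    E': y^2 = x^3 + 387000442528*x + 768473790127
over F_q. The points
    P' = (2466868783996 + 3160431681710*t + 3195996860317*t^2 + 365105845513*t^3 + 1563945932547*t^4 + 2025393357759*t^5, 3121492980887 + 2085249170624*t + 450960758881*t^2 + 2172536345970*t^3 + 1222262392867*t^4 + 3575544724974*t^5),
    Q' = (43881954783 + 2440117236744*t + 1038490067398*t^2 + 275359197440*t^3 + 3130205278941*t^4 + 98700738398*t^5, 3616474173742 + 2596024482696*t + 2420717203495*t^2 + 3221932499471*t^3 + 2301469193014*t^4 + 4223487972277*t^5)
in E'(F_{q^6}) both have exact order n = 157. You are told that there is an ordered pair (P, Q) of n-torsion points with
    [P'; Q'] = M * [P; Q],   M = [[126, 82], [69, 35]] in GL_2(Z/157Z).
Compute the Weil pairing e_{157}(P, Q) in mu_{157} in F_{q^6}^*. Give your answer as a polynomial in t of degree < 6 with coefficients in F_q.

The 157-Weil pairing on E[157] over F_{4233624080431} is alternating-bilinear: e_{157}(P',Q') = e_{157}(P,Q)^det(M).
Inverting 8 mod 157: 59. Thus e_{157}(P,Q) = e(P',Q')^{59}.
8-bit Miller (10011101) on E'/F_{4233624080431} with a'=387000442528, b'=768473790127: accumulate tangent/chord ratios at Q'+S and P'+S'.
Result: e(P',Q') = 2487342867306 + 3067917448953*t + 2691876810701*t^2 + 2216717604612*t^3 + 2365094047098*t^4 + 3231273087016*t^5.
Hence e(P,Q) = 380816264570 + 3570262421032*t + 3872844031303*t^2 + 1591761445018*t^3 + 2282864312287*t^4 + 794074806430*t^5 in F_{4233624080431^6}^*.

380816264570 + 3570262421032*t + 3872844031303*t^2 + 1591761445018*t^3 + 2282864312287*t^4 + 794074806430*t^5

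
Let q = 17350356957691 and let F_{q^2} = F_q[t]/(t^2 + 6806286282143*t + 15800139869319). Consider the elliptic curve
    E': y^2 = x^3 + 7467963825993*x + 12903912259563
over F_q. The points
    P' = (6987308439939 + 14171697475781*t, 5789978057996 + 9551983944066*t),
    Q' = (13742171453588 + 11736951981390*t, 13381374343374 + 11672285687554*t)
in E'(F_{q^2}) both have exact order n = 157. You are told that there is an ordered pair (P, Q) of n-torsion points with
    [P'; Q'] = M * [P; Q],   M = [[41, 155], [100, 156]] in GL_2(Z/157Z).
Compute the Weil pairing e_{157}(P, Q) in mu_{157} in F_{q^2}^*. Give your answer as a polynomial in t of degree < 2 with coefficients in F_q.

e_{157}(aP+bQ,cP+dQ) = e_{157}(P,Q)^(ad-bc); with (a,b,c,d)=(41,155,100,156) this gives the det-157 law.
So e_{157}(P,Q) = e_{157}(P',Q')^{79}, since 2*79 = 1 mod 157.
8-bit Miller (10011101) on E'/F_{17350356957691} with a'=7467963825993, b'=12903912259563: accumulate tangent/chord ratios at Q'+S and P'+S'.
Result: e(P',Q') = 10380369968151 + 16260190513328*t.
(10380369968151 + 16260190513328*t)^{79} mod (17350356957691,f) = 16845925096153 + 6916663962030*t.

16845925096153 + 6916663962030*t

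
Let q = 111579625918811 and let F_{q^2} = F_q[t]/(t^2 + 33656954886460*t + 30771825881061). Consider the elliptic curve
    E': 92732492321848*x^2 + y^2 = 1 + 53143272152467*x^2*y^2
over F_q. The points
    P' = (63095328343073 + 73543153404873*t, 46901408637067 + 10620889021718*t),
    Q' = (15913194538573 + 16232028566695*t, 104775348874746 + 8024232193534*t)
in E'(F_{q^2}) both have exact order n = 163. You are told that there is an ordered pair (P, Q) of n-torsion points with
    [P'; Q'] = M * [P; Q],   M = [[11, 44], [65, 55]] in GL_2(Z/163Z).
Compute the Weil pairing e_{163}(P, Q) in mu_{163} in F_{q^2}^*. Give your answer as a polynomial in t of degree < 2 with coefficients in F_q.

e_{163}(aP+bQ,cP+dQ) = e_{163}(P,Q)^(ad-bc); with (a,b,c,d)=(11,44,65,55) this gives the det-163 law.
det M = 11*55 - 44*65 = -2255 = 27 (mod 163); 27^{-1} = 157 (mod 163).
Edwards a_E,d_E -> Montgomery A=77594586668679,B=19310396596734 -> Weierstrass 39929657462193,75009006143336 via alpha=5716023092584,beta=37792211522048.
Run Miller on y^2=x^3+39929657462193*x+75009006143336 over F_{111579625918811}: ladder 10100011 (8 bits); e = f_P(D_Q)/f_Q(D_P).
f_P(D_Q)/f_Q(D_P) = 30897687010540 + 104565151873312*t.
(30897687010540 + 104565151873312*t)^{157} mod (111579625918811,f) = 57614933438426 + 40825327782490*t.

57614933438426 + 40825327782490*t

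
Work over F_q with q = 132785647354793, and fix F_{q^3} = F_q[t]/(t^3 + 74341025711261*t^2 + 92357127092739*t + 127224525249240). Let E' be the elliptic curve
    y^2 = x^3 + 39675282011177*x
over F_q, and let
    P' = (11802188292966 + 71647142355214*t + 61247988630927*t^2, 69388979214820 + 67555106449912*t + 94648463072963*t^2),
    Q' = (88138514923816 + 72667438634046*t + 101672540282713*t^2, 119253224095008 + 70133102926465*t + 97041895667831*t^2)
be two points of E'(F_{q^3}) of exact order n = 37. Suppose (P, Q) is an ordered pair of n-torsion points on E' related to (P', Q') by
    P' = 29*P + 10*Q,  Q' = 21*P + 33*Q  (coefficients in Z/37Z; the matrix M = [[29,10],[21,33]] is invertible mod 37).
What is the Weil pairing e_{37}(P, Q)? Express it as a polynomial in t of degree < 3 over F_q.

e_{37} is bilinear + alternating on E[37], so e_{37}(29*P + 10*Q, 21*P + 33*Q) = e_{37}(P,Q)^(29*33-10*21).
So e_{37}(P,Q) = e_{37}(P',Q')^{16}, since 7*16 = 1 mod 37.
Double-and-add over 100101: 6-1 doublings, 3-1 additions; each step l_{T,T}/v_{2T} or l_{T,P'}/v at Q'+S for random S.
f_P(D_Q)/f_Q(D_P) = 69595640530211 + 73889453353572*t + 31215303599540*t^2.
Finally e_{37}(P,Q) = 32064999798716 + 105423891546201*t + 35397522500385*t^2.

32064999798716 + 105423891546201*t + 35397522500385*t^2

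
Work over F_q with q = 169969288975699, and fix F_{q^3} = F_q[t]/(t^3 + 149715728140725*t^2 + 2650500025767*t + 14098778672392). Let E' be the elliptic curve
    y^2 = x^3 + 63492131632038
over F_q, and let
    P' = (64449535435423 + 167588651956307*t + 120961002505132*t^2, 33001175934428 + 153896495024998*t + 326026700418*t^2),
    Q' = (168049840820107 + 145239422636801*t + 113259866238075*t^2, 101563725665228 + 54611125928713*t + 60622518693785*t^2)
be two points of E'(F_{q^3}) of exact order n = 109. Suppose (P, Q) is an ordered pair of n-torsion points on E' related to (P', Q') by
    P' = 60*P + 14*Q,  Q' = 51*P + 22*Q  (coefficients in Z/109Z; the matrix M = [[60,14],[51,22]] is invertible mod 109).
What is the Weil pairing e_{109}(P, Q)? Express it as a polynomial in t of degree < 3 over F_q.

67794263630574 + 109912239030465*t + 45580972663140*t^2

Since e_{109}(P,P)=e_{109}(Q,Q)=1 and e_{109}(Q,P)=e_{109}(P,Q)^{-1}, expanding e_{109}(60*P + 14*Q,51*P + 22*Q) leaves e(P,Q)^det(M).
det M = 60*22 - 14*51 = 606 = 61 (mod 109); 61^{-1} = 84 (mod 109).
Build f_{109,P'} and f_{109,Q'} via the 7-bit ladder of 109=1101101_2; evaluate at shifted divisors; quotient in F_{169969288975699^3}.
f_P(D_Q)/f_Q(D_P) = 58250925785408 + 72926728269136*t + 96833544357976*t^2.
(58250925785408 + 72926728269136*t + 96833544357976*t^2)^{84} mod (169969288975699,f) = 67794263630574 + 109912239030465*t + 45580972663140*t^2.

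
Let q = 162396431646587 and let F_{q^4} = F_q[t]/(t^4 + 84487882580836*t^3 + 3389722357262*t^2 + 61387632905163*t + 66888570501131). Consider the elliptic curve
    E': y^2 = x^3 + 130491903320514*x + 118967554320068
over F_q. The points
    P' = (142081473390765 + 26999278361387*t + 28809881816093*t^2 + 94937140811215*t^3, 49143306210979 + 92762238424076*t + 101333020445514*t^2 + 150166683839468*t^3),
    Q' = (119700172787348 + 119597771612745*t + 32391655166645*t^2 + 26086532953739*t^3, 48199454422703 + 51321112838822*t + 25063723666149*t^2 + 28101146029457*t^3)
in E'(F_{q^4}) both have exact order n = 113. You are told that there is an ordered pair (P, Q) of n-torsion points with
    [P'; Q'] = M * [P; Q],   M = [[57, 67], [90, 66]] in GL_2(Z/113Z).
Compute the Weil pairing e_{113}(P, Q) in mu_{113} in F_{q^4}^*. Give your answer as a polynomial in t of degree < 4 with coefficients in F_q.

9446074607644 + 161669806597132*t + 13444366405755*t^2 + 120750487324920*t^3

Alternating bilinearity on E[113] (values in mu_{113} in F_{162396431646587^4}) gives e(P',Q') = e(P,Q)^det(M).
So e_{113}(P,Q) = e_{113}(P',Q')^{14}, since 105*14 = 1 mod 113.
Run Miller on y^2=x^3+130491903320514*x+118967554320068 over F_{162396431646587}: ladder 1110001 (7 bits); e = f_P(D_Q)/f_Q(D_P).
f_P(D_Q)/f_Q(D_P) = 93857637951807 + 135249927590769*t + 119219279845055*t^2 + 60185611366945*t^3.
(93857637951807 + 135249927590769*t + 119219279845055*t^2 + 60185611366945*t^3)^{14} mod (162396431646587,f) = 9446074607644 + 161669806597132*t + 13444366405755*t^2 + 120750487324920*t^3.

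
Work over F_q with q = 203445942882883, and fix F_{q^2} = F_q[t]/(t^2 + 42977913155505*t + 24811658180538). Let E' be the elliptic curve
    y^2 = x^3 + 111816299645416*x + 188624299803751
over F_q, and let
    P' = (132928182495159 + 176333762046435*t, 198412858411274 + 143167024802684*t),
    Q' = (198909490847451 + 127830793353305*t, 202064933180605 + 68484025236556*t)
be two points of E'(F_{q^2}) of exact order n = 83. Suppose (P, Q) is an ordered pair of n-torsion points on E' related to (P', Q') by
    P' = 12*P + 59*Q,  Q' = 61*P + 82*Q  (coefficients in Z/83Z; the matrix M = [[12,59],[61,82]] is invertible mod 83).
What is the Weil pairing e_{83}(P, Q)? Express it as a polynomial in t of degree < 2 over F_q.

125466444290038 + 36773742605829*t

The 83-Weil pairing on E[83] over F_{203445942882883} is alternating-bilinear: e_{83}(P',Q') = e_{83}(P,Q)^det(M).
Inverting 41 mod 83: 81. Thus e_{83}(P,Q) = e(P',Q')^{81}.
Miller loop for e_{83} over F_{203445942882883^2}: bits of 83 = 1010011; 6 double steps + 3 add steps, l/v at each.
e_{83}(P',Q') = 197903471710097 + 161727486947419*t.
(197903471710097 + 161727486947419*t)^{81} mod (203445942882883,f) = 125466444290038 + 36773742605829*t.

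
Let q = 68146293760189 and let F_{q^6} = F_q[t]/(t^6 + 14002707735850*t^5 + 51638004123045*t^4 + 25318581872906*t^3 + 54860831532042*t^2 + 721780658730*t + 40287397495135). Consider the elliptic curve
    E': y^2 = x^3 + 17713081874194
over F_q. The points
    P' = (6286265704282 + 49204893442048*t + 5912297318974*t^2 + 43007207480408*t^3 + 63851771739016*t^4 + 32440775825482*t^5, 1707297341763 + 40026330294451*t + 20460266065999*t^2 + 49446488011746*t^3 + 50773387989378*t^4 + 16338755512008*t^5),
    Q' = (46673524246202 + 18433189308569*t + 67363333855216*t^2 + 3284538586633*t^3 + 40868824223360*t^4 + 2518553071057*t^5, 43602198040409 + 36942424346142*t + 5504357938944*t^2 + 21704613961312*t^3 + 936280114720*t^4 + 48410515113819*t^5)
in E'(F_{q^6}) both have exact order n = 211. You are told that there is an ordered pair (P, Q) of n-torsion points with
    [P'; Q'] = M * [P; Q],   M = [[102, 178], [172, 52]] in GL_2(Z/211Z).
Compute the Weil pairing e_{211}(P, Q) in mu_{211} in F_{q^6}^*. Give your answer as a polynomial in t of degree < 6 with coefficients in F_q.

Under M = [[102,178],[172,52]] in GL_2(Z/211), e_{211}(P',Q') = e_{211}(P,Q)^(102*52-178*172 mod 211).
102*52 - 178*172 = -25312; reduced mod 211: det = 8, inverse 132.
n = 211 = (11010011)_2 (8 bits, wt 5); accumulate f_{211,P'}(Q'+S)/f_{211,P'}(S) along the 7-step ladder.
Result: e(P',Q') = 64090222589586 + 59203168677080*t + 12630884443408*t^2 + 14123241287394*t^3 + 65958803627178*t^4 + 20888253123740*t^5.
(64090222589586 + 59203168677080*t + 12630884443408*t^2 + 14123241287394*t^3 + 65958803627178*t^4 + 20888253123740*t^5)^{132} mod (68146293760189,f) = 35536175712848 + 50316498025008*t + 60252914455342*t^2 + 60958382533222*t^3 + 32774222705173*t^4 + 8295357701856*t^5.

35536175712848 + 50316498025008*t + 60252914455342*t^2 + 60958382533222*t^3 + 32774222705173*t^4 + 8295357701856*t^5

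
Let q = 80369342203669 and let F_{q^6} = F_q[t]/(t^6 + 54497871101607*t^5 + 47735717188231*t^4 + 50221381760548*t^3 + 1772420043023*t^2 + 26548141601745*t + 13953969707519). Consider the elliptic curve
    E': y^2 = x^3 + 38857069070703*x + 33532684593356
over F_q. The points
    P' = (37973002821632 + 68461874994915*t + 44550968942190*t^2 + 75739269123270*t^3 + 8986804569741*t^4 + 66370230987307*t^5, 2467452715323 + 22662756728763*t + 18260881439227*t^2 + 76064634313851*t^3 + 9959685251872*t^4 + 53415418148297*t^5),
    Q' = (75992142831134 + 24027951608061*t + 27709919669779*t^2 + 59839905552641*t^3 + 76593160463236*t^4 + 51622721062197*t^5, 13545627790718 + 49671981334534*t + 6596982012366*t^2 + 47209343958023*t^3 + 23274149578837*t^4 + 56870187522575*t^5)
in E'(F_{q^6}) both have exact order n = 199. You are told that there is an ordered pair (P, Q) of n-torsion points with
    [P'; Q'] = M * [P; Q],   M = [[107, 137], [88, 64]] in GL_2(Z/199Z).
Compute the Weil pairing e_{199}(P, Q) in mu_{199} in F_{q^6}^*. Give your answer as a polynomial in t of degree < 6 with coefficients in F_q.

e_{199}(aP+bQ,cP+dQ) = e_{199}(P,Q)^(ad-bc); with (a,b,c,d)=(107,137,88,64) this gives the det-199 law.
So e_{199}(P,Q) = e_{199}(P',Q')^{158}, since 165*158 = 1 mod 199.
Miller loop for e_{199} over F_{80369342203669^6}: bits of 199 = 11000111; 7 double steps + 4 add steps, l/v at each.
Miller gives e_{199}(P',Q') = 25350160133834 + 8673894094783*t + 73172936127479*t^2 + 31344391903329*t^3 + 68151702344965*t^4 + 1795010345561*t^5 in F_{80369342203669^6}.
Hence e(P,Q) = 70689230347996 + 28928230726815*t + 25422368669259*t^2 + 75475653369139*t^3 + 67025797957466*t^4 + 38763299967617*t^5 in F_{80369342203669^6}^*.

70689230347996 + 28928230726815*t + 25422368669259*t^2 + 75475653369139*t^3 + 67025797957466*t^4 + 38763299967617*t^5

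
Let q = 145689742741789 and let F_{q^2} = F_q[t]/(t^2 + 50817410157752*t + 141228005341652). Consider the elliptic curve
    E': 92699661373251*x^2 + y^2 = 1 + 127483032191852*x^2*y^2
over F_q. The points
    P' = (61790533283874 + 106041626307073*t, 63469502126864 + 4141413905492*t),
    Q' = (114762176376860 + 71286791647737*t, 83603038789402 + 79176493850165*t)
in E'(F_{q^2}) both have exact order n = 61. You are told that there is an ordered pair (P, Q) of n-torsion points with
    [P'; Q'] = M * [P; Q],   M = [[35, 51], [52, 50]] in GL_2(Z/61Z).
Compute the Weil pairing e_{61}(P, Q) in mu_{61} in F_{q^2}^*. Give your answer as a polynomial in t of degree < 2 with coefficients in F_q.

128022164061819 + 130838051844384*t

Since e_{61}(P,P)=e_{61}(Q,Q)=1 and e_{61}(Q,P)=e_{61}(P,Q)^{-1}, expanding e_{61}(35*P + 51*Q,52*P + 50*Q) leaves e(P,Q)^det(M).
Hence e(P,Q) = e(P',Q')^{47} where 47 = 13^{-1} mod 61.
Edwards->Montgomery: u=(1+y)/(1-y), v=u/x -> 136508127279350v^2=u^3+117400127408129u^2+u; then x_W=27726592980797u+60978739384482: y^2=x^3+111994358641156*x+25698799989183.
Double-and-add over 111101: 6-1 doublings, 5-1 additions; each step l_{T,T}/v_{2T} or l_{T,P'}/v at Q'+S for random S.
The quotient is 65178775917653 + 66365540225887*t.
Thus e_{61}(P,Q) = 128022164061819 + 130838051844384*t.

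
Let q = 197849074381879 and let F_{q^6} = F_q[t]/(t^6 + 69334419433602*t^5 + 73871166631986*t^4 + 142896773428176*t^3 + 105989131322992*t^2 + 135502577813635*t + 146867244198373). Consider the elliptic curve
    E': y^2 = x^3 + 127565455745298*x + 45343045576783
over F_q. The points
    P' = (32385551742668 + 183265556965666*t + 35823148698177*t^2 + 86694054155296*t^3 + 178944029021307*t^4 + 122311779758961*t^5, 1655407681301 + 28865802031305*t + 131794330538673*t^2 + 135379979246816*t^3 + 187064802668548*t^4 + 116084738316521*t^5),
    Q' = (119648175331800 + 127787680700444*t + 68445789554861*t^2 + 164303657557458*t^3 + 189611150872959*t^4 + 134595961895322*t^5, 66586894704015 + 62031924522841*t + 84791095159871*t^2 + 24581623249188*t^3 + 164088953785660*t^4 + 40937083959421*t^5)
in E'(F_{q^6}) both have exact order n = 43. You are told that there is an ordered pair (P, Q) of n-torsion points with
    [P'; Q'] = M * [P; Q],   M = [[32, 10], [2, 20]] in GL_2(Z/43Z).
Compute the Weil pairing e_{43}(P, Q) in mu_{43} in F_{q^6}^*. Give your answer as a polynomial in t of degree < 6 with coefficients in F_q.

136763985678187 + 63661787626993*t + 44961493394131*t^2 + 124845741322025*t^3 + 181098367261129*t^4 + 59780273933186*t^5

The 43-Weil pairing on E[43] over F_{197849074381879} is alternating-bilinear: e_{43}(P',Q') = e_{43}(P,Q)^det(M).
det(M) mod 43 = 18; its inverse in (Z/43)^* is 12 (check: 18*12 mod 43 = 1).
Miller loop for e_{43} over F_{197849074381879^6}: bits of 43 = 101011; 5 double steps + 3 add steps, l/v at each.
Result: e(P',Q') = 137918943783431 + 61125804126159*t + 147180618288567*t^2 + 153956868184565*t^3 + 36218019180042*t^4 + 121613660375988*t^5.
Finally e_{43}(P,Q) = 136763985678187 + 63661787626993*t + 44961493394131*t^2 + 124845741322025*t^3 + 181098367261129*t^4 + 59780273933186*t^5.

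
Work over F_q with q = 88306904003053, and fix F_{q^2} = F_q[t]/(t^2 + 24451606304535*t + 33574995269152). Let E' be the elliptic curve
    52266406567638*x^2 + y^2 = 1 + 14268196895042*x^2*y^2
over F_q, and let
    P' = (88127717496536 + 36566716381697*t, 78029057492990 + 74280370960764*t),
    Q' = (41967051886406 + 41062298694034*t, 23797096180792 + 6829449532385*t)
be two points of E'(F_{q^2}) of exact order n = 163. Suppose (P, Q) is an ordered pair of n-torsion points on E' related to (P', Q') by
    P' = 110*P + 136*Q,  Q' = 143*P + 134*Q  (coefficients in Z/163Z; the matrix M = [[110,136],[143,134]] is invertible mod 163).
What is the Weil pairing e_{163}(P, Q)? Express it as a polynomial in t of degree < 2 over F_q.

e_{163} is bilinear + alternating on E[163], so e_{163}(110*P + 136*Q, 143*P + 134*Q) = e_{163}(P,Q)^(110*134-136*143).
Inverting 19 mod 163: 103. Thus e_{163}(P,Q) = e(P',Q')^{103}.
Map (x,y)_Ed via u=(1+y)/(1-y), v=(1+y)/((1-y)x) to Montgomery A=1048261177403,B=84114782338263; then to (a',b')=(40731318911758,20067695207721).
Run Miller on y^2=x^3+40731318911758*x+20067695207721 over F_{88306904003053}: ladder 10100011 (8 bits); e = f_P(D_Q)/f_Q(D_P).
f_P(D_Q)/f_Q(D_P) = 85810351902149 + 44075638223158*t.
(85810351902149 + 44075638223158*t)^{103} mod (88306904003053,f) = 23753115595914 + 40403442653628*t.

23753115595914 + 40403442653628*t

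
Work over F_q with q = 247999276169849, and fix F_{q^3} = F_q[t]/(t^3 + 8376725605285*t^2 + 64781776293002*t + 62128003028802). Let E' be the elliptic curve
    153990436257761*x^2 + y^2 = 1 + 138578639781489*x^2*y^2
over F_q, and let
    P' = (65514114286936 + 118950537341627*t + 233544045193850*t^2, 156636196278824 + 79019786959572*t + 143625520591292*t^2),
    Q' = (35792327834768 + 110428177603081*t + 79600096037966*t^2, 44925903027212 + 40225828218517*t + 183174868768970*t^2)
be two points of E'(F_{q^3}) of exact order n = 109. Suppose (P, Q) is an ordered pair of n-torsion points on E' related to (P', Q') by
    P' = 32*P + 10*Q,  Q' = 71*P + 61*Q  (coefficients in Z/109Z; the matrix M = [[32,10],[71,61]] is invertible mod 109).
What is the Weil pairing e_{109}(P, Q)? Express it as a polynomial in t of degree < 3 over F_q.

100517726988848 + 177588027711920*t + 73694777349182*t^2

Since e_{109}(P,P)=e_{109}(Q,Q)=1 and e_{109}(Q,P)=e_{109}(P,Q)^{-1}, expanding e_{109}(32*P + 10*Q,71*P + 61*Q) leaves e(P,Q)^det(M).
Hence e(P,Q) = e(P',Q')^{71} where 71 = 43^{-1} mod 109.
Edwards a_E,d_E -> Montgomery A=192686160343657,B=60916348228064 -> Weierstrass 191840356271356,61594932774192 via alpha=131427938063158,beta=3852949119068.
n = 109 = (1101101)_2 (7 bits, wt 5); accumulate f_{109,P'}(Q'+S)/f_{109,P'}(S) along the 6-step ladder.
The quotient is 211363648910201 + 196122963052827*t + 16231810231776*t^2.
Raise to 71: e(P,Q) = 100517726988848 + 177588027711920*t + 73694777349182*t^2 in mu_{109}.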